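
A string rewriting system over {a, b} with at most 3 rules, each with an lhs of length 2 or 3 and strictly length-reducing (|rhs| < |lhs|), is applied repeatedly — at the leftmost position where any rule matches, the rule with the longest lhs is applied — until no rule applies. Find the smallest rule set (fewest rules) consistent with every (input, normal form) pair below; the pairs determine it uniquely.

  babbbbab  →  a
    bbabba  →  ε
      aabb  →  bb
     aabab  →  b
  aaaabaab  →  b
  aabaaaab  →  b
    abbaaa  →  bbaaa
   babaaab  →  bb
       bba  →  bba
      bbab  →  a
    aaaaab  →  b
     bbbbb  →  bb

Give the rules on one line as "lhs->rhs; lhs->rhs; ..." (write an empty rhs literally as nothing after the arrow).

  | babbbbab => bbbbbab => abbab => bbab => bbb => a
  | bbabba => bbbba => aba => ε
  | aabb => abb => bb
  | aabab => ab => b

ab->b; aba->; bbb->a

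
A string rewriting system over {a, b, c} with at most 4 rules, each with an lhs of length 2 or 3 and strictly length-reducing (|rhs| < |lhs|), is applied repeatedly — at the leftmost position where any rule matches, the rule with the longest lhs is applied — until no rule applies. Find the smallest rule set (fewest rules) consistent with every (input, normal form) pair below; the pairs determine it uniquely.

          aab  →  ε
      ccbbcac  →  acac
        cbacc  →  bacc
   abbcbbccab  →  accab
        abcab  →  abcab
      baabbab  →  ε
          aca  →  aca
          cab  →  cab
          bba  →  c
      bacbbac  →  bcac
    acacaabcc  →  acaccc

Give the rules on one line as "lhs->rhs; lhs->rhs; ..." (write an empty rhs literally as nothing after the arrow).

aa->c; aab->; bb->a; cb->b

  | aab => ε
  | ccbbcac => cbbcac => bbcac => acac
  | cbacc => bacc
  | abbcbbccab => aacbbccab => ccbbccab => cbbccab => bbccab => accab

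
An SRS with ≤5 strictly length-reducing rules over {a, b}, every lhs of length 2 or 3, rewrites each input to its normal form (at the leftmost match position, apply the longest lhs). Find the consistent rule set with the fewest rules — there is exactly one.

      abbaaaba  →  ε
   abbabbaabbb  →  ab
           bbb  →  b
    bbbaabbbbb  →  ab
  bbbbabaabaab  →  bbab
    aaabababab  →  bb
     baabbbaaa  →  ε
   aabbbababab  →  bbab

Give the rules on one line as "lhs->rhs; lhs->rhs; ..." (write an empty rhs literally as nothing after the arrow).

  | abbaaaba => abaaba => aba => ε
  | abbabbaabbb => abbababbb => abbbbb => abbb => ab
  | bbb => b
  | bbbaabbbbb => baabbbbb => abbbbb => abbb => ab

aa->; aba->; baa->a; bbb->b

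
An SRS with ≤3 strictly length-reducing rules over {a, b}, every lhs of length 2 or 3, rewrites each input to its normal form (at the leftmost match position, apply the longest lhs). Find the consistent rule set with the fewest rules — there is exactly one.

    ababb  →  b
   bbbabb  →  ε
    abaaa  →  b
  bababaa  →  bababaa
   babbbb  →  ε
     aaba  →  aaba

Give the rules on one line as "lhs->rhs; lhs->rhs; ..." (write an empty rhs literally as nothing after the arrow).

aaa->b; abb->b; bb->

  | ababb => abb => b
  | bbbabb => babb => bb => ε
  | abaaa => abb => b
  | bababaa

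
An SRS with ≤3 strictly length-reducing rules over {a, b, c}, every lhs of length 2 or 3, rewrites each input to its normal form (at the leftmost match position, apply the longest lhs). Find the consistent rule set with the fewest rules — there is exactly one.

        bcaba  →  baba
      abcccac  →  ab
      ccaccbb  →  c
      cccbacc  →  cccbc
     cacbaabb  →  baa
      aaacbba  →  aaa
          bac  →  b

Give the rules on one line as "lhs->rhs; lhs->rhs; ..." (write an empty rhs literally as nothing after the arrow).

ac->; bb->; ca->a

  | bcaba => baba
  | abcccac => abccac => abcac => abac => ab
  | ccaccbb => caccbb => accbb => cbb => c
  | cccbacc => cccbc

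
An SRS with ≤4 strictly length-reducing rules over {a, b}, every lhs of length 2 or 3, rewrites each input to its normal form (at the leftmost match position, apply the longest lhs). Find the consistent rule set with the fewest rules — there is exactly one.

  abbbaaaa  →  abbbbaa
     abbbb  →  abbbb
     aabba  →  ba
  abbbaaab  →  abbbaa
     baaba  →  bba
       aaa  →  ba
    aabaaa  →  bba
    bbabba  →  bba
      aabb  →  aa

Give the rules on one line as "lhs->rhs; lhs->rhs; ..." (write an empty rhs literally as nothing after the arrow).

aaa->ba; aab->aa; bab->aa

  | abbbaaaa => abbbbaa
  | abbbb
  | aabba => aaba => aaa => ba
  | abbbaaab => abbbbab => abbbaa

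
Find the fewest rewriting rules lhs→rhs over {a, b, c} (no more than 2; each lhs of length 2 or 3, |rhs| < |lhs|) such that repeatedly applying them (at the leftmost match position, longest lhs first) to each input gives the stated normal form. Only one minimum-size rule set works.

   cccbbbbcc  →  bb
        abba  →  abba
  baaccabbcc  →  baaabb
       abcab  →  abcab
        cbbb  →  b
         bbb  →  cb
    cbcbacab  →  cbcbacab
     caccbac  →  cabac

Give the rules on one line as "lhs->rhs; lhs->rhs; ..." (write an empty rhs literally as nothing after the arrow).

bbb->cb; cc->

  | cccbbbbcc => cbbbbcc => ccbbcc => bbcc => bb
  | abba
  | baaccabbcc => baaabbcc => baaabb
  | abcab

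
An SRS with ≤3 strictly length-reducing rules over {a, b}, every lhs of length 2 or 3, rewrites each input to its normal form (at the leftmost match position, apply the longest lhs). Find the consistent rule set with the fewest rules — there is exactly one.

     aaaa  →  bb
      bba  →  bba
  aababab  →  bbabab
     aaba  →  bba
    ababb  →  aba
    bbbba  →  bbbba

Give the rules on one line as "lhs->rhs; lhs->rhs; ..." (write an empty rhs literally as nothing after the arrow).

  | aaaa => baa => bb
  | bba
  | aababab => bbabab
  | aaba => bba

aa->b; abb->a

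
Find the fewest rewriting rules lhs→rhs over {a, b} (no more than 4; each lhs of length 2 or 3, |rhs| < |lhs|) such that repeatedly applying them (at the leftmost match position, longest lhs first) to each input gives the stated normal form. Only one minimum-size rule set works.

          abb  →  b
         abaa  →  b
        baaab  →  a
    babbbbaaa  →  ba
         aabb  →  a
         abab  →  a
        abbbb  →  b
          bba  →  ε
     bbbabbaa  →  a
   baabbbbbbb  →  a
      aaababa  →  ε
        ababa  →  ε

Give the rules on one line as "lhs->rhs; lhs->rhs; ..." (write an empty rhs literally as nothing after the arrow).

aa->; ab->b; abb->b; bb->a

  | abb => b
  | abaa => baa => b
  | baaab => bab => bb => a
  | babbbbaaa => bbbbaaa => abbaaa => baaa => ba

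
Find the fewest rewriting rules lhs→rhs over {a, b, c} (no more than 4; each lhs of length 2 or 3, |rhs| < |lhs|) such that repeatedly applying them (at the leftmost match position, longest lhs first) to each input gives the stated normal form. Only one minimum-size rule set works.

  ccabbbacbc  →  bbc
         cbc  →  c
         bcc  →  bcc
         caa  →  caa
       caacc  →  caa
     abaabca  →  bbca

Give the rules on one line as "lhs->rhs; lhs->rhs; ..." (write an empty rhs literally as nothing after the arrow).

  | ccabbbacbc => ccbbbacbc => cbbacbc => bacbc => babc => bbc
  | cbc => c
  | bcc
  | caa

ab->b; ac->a; cb->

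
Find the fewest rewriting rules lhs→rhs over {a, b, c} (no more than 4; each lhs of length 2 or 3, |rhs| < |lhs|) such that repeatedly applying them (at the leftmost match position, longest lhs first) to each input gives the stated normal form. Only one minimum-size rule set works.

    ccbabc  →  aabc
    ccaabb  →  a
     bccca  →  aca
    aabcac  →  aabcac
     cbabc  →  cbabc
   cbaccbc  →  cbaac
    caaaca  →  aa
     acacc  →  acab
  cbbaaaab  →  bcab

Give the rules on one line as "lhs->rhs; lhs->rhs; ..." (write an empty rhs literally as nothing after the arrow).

  | ccbabc => bbabc => aabc
  | ccaabb => baabb => baaa => bcc => bb => a
  | bccca => bbca => aca
  | aabcac

aaa->cc; bb->a; cbb->c; cc->b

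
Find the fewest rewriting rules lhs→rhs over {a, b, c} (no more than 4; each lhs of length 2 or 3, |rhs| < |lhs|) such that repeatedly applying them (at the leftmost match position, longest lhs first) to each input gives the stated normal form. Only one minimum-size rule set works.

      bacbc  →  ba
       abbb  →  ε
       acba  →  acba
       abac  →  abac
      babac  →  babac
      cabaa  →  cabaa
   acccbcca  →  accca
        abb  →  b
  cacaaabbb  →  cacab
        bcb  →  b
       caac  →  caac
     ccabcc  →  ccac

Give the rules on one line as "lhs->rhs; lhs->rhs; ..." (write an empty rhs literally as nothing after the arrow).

  | bacbc => ba
  | abbb => bb => ε
  | acba
  | abac

abb->b; bb->; bc->; cbc->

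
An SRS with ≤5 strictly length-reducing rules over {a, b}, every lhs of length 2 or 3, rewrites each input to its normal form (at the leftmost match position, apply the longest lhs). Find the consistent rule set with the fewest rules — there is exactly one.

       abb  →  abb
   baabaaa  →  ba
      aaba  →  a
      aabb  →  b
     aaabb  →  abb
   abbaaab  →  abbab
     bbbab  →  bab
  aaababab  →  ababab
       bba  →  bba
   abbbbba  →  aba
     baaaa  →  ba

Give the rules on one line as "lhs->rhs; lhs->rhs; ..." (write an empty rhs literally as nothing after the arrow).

  | abb
  | baabaaa => baaa => ba
  | aaba => a
  | aabb => b

aa->a; aaa->a; aab->; bbb->b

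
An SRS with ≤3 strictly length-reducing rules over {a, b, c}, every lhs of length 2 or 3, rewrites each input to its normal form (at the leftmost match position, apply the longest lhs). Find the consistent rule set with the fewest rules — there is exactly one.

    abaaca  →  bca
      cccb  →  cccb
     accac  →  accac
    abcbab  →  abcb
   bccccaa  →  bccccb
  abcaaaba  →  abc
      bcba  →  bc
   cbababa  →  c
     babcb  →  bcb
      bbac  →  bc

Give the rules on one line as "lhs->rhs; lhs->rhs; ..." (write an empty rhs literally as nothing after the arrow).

  | abaaca => aaca => bca
  | cccb
  | accac
  | abcbab => abcb

aa->b; ba->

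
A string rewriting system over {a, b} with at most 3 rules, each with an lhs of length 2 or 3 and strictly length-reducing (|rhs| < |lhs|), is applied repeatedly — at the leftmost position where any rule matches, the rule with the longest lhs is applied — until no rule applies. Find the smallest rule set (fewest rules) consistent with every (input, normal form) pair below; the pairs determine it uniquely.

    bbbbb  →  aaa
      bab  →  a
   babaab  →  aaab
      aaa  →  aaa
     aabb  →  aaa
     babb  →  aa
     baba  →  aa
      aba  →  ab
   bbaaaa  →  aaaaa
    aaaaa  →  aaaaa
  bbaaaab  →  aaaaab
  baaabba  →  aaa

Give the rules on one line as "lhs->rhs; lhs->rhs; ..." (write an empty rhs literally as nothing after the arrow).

ba->b; bb->a; bbb->aa

  | bbbbb => aabb => aaa
  | bab => bb => a
  | babaab => bbaab => aaab
  | aaa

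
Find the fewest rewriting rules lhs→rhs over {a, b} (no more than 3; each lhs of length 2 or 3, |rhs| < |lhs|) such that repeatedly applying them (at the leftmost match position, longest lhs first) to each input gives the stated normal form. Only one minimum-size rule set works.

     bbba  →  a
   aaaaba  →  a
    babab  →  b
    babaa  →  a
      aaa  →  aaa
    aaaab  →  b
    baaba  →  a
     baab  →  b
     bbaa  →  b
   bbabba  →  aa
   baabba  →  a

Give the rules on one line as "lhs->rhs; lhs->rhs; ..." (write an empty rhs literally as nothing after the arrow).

  | bbba => bba => ba => a
  | aaaaba => aaba => ba => a
  | babab => abab => aab => b
  | babaa => abaa => a

aab->b; ba->a; baa->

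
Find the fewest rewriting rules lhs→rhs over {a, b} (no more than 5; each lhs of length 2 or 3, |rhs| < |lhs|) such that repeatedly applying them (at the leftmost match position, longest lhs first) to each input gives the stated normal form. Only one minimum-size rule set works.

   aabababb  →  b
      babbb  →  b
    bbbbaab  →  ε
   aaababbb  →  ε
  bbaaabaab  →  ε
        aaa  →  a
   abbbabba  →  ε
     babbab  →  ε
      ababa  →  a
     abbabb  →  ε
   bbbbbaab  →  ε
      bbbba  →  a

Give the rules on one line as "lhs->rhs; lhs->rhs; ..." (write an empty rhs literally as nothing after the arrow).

aa->a; ab->; ba->; bb->

  | aabababb => abababb => ababb => abb => b
  | babbb => bbb => b
  | bbbbaab => bbaab => aab => ab => ε
  | aaababbb => aababbb => ababbb => abbb => bb => ε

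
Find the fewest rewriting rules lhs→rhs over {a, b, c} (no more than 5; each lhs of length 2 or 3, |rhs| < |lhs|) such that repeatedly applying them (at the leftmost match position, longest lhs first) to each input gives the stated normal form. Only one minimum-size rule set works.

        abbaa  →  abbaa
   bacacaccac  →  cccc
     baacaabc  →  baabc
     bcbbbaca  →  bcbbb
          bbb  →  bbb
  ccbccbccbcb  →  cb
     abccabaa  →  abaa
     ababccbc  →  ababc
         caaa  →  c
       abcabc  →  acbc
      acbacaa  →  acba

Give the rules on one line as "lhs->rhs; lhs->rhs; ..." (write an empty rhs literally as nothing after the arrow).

  | abbaa
  | bacacaccac => bcaccac => cccac => cccc
  | baacaabc => baabc
  | bcbbbaca => bcbbb

aca->; bca->c; ca->c; ccb->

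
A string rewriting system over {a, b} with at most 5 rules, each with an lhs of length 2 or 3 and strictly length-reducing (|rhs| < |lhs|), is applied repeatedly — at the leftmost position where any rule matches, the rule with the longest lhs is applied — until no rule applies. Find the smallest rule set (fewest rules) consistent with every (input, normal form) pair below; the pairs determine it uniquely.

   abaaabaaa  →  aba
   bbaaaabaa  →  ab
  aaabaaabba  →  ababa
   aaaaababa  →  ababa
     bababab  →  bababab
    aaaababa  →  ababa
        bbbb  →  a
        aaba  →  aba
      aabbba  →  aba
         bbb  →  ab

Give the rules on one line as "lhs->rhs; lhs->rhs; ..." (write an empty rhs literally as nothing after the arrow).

aa->a; baa->ab; bb->a; bba->ba

  | abaaabaaa => aababaaa => ababaaa => abaaba => aabba => abba => aba
  | bbaaaabaa => baaaabaa => abaabaa => aabbaa => abbaa => abaa => aab => ab
  | aaabaaabba => aabaaabba => abaaabba => aababba => ababba => ababa
  | aaaaababa => aaaababa => aaababa => aababa => ababa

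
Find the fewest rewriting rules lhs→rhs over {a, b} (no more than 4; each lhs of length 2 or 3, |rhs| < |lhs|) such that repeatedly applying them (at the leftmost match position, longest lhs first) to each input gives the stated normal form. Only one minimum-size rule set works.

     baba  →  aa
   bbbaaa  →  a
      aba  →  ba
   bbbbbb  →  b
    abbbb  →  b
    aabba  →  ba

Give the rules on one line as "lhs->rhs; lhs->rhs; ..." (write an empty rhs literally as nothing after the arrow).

aaa->b; aba->ba; bb->a

  | baba => bba => aa
  | bbbaaa => abaaa => baaa => bb => a
  | aba => ba
  | bbbbbb => abbbb => aabb => aaa => b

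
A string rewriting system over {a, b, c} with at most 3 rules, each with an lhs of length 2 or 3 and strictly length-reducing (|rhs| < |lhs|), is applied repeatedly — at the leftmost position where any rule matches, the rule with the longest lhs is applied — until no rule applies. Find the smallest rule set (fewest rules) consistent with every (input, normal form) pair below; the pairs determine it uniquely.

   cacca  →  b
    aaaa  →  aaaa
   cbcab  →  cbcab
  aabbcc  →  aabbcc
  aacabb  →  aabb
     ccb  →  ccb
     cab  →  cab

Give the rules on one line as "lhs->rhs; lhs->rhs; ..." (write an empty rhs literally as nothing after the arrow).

ac->; cca->b

  | cacca => cca => b
  | aaaa
  | cbcab
  | aabbcc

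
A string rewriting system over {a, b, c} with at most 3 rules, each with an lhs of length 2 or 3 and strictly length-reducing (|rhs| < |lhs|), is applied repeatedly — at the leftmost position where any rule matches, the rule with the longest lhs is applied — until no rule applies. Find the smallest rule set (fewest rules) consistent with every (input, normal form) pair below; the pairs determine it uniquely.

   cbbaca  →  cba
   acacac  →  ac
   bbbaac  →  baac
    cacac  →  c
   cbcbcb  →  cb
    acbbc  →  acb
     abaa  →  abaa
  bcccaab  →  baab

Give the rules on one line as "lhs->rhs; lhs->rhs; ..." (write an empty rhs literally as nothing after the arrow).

bb->b; bc->b; ca->

  | cbbaca => cbaca => cba
  | acacac => acac => ac
  | bbbaac => bbaac => baac
  | cacac => cac => c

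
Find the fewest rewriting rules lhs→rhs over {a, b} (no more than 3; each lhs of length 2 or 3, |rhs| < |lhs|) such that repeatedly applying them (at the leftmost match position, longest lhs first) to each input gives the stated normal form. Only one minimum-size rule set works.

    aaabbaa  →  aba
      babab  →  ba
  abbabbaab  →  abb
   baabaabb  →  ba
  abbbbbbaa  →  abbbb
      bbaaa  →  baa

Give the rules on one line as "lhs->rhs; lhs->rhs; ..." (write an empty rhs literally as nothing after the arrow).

  | aaabbaa => aabbaa => abbaa => aba
  | babab => baab => bab => ba
  | abbabbaab => abbbaab => abbab => abb
  | baabaabb => babaabb => baaabb => baabb => babb => bab => ba

aab->ab; bab->ba; bba->b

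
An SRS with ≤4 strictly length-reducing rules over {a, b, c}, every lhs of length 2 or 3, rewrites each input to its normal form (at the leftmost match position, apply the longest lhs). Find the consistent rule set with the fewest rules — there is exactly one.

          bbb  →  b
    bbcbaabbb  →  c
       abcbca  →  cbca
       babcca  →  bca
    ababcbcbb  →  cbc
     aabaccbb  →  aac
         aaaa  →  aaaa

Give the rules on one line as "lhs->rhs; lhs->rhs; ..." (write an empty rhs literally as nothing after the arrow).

ab->; bb->; cc->c

  | bbb => b
  | bbcbaabbb => cbaabbb => cbabb => cbb => c
  | abcbca => cbca
  | babcca => bcca => bca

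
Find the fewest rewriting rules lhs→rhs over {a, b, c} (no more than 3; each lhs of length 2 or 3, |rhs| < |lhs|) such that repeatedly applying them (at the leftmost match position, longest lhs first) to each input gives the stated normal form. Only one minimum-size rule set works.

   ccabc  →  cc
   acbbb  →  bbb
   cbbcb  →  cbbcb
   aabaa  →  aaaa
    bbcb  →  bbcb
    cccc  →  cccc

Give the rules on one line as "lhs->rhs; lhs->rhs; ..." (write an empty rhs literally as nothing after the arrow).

  | ccabc => ccac => cc
  | acbbb => bbb
  | cbbcb
  | aabaa => aaaa

ab->a; ac->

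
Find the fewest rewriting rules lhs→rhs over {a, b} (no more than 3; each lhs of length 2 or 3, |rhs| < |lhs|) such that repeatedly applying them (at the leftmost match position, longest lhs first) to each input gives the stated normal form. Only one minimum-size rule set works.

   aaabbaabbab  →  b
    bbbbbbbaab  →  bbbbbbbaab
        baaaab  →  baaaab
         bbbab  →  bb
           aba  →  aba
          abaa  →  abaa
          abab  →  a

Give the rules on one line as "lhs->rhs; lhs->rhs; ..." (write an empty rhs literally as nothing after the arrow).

abb->bb; bab->

  | aaabbaabbab => aabbaabbab => abbaabbab => bbaabbab => bbabbab => bbab => b
  | bbbbbbbaab
  | baaaab
  | bbbab => bb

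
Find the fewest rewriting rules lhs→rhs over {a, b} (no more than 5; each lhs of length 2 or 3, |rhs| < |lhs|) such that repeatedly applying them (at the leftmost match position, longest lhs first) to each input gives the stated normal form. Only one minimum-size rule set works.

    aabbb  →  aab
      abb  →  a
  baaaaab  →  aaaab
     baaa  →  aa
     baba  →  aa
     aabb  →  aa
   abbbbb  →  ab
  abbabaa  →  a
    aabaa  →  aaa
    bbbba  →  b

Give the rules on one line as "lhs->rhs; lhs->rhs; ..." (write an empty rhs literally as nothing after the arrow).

  | aabbb => aab
  | abb => a
  | baaaaab => aaaab
  | baaa => aa

ba->; bab->a; bb->; bba->b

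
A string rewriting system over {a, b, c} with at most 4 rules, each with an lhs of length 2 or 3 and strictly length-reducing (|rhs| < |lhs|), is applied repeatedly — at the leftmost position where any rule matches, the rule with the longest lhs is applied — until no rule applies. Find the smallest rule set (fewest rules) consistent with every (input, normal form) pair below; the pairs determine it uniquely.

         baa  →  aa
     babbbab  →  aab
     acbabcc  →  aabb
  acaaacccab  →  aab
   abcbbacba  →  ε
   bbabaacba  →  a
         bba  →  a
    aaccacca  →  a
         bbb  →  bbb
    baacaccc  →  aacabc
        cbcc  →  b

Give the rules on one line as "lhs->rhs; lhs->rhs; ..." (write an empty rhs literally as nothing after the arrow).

aaa->; ba->a; cb->; cc->b

  | baa => aa
  | babbbab => abbbab => abbab => abab => aab
  | acbabcc => aabcc => aabb
  | acaaacccab => accccab => abccab => abbab => abab => aab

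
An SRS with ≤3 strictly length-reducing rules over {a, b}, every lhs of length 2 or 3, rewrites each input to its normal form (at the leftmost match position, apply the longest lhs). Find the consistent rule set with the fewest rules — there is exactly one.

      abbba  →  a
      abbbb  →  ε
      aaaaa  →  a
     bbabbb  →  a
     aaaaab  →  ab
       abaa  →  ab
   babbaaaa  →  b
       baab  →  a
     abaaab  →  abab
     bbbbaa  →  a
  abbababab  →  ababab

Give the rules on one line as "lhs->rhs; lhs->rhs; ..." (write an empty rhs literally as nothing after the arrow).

  | abbba => abba => aaa => a
  | abbbb => abbb => abb => aa => ε
  | aaaaa => aaa => a
  | bbabbb => aabbb => bbb => bb => a

aa->; bb->a; bbb->bb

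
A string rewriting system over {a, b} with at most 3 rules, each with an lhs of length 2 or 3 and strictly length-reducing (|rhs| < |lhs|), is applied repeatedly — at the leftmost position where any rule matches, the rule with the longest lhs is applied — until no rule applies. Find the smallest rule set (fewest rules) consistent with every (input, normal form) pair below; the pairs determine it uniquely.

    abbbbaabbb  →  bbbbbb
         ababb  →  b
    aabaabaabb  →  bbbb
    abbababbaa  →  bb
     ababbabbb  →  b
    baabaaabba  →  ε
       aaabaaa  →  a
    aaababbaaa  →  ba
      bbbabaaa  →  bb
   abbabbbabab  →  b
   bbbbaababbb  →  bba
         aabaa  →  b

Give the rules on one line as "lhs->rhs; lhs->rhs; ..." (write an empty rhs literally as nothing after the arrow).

  | abbbbaabbb => bbbaabbb => bbbbbb
  | ababb => abb => b
  | aabaabaabb => baabaabb => bbaabb => bbbb
  | abbababbaa => bababbaa => aabbaa => bbaa => bb

aa->; ab->; bab->a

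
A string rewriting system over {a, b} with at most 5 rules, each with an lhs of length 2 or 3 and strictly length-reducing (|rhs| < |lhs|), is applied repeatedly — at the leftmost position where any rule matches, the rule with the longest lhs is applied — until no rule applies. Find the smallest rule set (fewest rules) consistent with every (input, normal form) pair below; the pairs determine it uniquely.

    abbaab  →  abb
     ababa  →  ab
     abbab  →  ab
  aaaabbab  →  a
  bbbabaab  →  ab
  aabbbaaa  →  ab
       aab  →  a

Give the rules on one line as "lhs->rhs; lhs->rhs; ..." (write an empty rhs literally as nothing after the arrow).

aab->ba; aba->ab; ba->a; bab->a

  | abbaab => abaab => abab => abb
  | ababa => abba => aba => ab
  | abbab => aba => ab
  | aaaabbab => aababab => baabab => aabab => baab => aab => ba => a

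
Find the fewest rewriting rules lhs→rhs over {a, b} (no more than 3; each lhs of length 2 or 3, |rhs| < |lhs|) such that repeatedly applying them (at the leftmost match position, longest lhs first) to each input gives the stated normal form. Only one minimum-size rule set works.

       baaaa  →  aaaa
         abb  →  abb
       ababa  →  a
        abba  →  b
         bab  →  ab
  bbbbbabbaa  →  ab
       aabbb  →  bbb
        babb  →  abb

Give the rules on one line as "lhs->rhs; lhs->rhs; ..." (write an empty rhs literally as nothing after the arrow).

aab->b; ba->a; bba->ab

  | baaaa => aaaa
  | abb
  | ababa => aaba => ba => a
  | abba => aab => b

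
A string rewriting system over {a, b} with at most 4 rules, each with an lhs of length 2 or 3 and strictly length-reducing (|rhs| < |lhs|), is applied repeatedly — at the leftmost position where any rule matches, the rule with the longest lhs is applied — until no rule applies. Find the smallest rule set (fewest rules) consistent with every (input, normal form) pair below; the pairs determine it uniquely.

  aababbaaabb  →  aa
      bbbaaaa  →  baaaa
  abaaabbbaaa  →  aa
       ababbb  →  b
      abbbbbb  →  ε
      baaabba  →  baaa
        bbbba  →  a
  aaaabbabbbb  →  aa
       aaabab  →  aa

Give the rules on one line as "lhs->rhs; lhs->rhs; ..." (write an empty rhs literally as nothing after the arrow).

ab->a; aba->; abb->; bb->

  | aababbaaabb => abbaaabb => aaabb => aa
  | bbbaaaa => baaaa
  | abaaabbbaaa => aabbbaaa => abaaa => aa
  | ababbb => bbb => b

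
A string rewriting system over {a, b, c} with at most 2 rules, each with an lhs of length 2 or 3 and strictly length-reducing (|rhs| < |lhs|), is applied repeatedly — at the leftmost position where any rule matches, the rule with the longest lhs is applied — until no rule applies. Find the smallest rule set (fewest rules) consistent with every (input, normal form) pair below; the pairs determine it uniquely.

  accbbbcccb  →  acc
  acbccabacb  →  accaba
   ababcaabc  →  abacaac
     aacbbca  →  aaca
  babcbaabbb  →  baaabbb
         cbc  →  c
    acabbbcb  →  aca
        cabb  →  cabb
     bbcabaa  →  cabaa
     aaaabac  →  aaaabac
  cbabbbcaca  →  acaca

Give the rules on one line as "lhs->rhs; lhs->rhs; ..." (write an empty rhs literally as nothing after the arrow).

  | accbbbcccb => acbbcccb => abcccb => acccb => acc
  | acbccabacb => accabacb => accaba
  | ababcaabc => abacaabc => abacaac
  | aacbbca => aabca => aaca

bc->c; cb->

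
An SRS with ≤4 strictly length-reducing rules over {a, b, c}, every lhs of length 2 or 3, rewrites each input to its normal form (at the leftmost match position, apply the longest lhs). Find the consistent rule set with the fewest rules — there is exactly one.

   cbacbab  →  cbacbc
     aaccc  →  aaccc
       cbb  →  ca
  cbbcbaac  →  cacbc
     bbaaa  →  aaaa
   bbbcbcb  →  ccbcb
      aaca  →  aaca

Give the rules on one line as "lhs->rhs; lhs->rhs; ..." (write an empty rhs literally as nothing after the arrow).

ab->c; baa->b; bb->a

  | cbacbab => cbacbc
  | aaccc
  | cbb => ca
  | cbbcbaac => cacbaac => cacbc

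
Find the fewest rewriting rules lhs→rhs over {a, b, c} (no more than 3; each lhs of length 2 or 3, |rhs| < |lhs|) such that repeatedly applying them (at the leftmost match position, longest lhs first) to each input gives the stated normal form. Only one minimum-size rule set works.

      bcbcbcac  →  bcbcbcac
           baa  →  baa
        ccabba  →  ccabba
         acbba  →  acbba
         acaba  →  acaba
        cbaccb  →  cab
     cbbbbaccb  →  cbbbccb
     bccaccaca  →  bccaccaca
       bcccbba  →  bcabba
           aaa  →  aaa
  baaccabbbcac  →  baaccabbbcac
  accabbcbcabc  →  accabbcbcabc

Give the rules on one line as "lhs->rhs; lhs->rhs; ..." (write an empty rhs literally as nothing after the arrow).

  | bcbcbcac
  | baa
  | ccabba
  | acbba

bac->c; ccc->ca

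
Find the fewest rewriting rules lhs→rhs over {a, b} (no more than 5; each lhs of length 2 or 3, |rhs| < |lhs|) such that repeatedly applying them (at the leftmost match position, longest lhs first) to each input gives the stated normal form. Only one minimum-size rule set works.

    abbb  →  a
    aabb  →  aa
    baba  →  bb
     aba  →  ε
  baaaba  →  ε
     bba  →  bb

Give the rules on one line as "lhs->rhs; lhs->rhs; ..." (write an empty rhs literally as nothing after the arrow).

  | abbb => abb => ab => a
  | aabb => aab => aa
  | baba => bba => bb
  | aba => ε

ab->a; aba->; ba->b; baa->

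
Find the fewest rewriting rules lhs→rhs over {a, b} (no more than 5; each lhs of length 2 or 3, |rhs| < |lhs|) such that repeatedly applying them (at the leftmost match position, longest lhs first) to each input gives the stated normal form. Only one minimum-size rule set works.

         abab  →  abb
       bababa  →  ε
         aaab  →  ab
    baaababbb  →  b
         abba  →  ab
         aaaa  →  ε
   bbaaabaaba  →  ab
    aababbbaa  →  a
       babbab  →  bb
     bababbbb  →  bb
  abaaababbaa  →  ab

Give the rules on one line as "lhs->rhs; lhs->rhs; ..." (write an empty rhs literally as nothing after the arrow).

  | abab => abb
  | bababa => baba => ba => ε
  | aaab => ab
  | baaababbb => aababbb => babbb => bbb => b

aa->; aba->ab; ba->; bbb->b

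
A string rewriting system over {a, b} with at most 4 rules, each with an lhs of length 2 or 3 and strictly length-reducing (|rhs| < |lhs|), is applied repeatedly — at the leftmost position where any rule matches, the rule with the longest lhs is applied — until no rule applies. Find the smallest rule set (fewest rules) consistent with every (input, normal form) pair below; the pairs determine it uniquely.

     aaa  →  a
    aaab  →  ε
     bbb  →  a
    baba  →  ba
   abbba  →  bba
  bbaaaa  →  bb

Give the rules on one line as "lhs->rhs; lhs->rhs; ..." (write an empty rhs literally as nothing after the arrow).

aa->; ab->; bbb->a

  | aaa => a
  | aaab => ab => ε
  | bbb => a
  | baba => ba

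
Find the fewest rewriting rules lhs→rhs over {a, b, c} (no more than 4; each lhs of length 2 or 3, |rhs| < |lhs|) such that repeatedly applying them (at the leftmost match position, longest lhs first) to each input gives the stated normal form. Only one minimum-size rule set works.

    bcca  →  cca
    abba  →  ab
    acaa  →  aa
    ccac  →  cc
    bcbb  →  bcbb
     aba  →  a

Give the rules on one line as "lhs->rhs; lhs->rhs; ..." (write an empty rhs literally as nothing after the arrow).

  | bcca => cca
  | abba => ab
  | acaa => aa
  | ccac => cc

ac->; ba->; bcc->cc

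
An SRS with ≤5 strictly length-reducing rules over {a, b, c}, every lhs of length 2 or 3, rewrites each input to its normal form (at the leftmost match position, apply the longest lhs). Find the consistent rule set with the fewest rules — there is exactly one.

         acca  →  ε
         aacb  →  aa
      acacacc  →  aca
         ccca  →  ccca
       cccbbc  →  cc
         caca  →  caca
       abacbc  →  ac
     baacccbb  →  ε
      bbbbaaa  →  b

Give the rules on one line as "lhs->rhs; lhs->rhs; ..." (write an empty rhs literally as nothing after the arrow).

acc->b; ba->; bcb->c; cb->

  | acca => ba => ε
  | aacb => aa
  | acacacc => acacb => aca
  | ccca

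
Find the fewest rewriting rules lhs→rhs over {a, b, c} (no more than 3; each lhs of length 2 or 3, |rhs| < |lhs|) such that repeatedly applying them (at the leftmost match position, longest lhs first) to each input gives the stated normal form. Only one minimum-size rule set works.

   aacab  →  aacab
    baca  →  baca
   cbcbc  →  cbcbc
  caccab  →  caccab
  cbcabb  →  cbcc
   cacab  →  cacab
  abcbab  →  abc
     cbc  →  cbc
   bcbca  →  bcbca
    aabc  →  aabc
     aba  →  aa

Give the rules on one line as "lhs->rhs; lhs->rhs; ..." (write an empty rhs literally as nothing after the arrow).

  | aacab
  | baca
  | cbcbc
  | caccab

aba->aa; abb->c; bab->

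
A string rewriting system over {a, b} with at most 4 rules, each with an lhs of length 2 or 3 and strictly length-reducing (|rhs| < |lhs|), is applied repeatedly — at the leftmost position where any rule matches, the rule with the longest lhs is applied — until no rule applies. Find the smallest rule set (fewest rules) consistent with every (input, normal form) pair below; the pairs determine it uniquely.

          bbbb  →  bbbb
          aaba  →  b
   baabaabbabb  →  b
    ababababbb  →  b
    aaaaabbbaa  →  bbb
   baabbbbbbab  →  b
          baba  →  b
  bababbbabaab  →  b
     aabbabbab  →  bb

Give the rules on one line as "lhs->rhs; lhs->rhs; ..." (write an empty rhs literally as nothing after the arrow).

  | bbbb
  | aaba => aba => ba => b
  | baabaabbabb => babaabbabb => baaabbabb => baabbabb => babbabb => bababb => baabb => babb => bab => ba => b
  | ababababbb => babababbb => baababbb => bababbb => baabbb => babbb => babb => bab => ba => b

ab->b; ba->b; bab->ba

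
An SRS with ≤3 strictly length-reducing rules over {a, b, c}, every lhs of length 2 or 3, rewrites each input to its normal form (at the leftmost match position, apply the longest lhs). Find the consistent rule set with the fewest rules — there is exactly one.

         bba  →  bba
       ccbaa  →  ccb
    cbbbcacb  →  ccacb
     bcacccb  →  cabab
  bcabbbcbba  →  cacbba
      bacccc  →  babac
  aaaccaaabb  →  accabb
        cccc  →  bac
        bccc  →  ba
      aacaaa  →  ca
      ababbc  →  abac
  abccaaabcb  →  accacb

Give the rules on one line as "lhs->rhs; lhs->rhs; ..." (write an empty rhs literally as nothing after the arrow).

aa->; bc->c; ccc->ba

  | bba
  | ccbaa => ccb
  | cbbbcacb => cbbcacb => cbcacb => ccacb
  | bcacccb => cacccb => cabab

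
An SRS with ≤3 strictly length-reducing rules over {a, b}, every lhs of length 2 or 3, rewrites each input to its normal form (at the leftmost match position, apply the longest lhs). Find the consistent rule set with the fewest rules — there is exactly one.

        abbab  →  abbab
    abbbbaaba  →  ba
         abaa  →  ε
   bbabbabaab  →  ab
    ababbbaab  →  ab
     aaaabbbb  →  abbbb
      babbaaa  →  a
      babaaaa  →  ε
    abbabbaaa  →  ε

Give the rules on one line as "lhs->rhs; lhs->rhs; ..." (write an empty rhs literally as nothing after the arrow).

aa->; aaa->; baa->aa

  | abbab
  | abbbbaaba => abbbaaba => abbaaba => abaaba => aaaba => ba
  | abaa => aaa => ε
  | bbabbabaab => bbabbaaab => bbabaaab => bbaaaab => baaaab => aaaab => ab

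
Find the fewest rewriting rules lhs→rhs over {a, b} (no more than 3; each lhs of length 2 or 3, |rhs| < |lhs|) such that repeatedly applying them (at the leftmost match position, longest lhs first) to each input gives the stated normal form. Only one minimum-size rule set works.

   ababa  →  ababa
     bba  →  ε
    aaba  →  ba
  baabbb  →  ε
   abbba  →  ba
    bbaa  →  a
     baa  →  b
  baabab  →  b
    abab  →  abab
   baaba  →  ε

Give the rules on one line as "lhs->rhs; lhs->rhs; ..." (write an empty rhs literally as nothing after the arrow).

aa->; bb->a

  | ababa
  | bba => aa => ε
  | aaba => ba
  | baabbb => bbbb => abb => aa => ε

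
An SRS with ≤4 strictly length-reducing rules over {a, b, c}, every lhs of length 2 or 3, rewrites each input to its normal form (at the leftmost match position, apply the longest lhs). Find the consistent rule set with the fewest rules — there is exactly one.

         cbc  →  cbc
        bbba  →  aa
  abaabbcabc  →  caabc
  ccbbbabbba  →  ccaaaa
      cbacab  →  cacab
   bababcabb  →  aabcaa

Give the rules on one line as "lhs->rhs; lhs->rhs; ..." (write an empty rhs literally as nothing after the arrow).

  | cbc
  | bbba => aba => aa
  | abaabbcabc => aaabbcabc => aaaacabc => aacbabc => cbbabc => caabc
  | ccbbbabbba => ccababbba => ccaabbba => ccaaaba => ccaaaa

aac->cb; ba->a; bb->a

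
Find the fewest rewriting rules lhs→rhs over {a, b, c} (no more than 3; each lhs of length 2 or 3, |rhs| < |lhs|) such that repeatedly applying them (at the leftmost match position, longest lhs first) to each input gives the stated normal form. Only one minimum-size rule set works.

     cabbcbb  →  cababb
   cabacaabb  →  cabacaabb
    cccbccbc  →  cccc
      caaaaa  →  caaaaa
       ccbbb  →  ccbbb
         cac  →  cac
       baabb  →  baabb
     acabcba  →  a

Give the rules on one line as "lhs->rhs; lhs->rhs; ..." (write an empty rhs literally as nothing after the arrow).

  | cabbcbb => cababb
  | cabacaabb
  | cccbccbc => cccacbc => cccc
  | caaaaa

abc->; acb->; bc->a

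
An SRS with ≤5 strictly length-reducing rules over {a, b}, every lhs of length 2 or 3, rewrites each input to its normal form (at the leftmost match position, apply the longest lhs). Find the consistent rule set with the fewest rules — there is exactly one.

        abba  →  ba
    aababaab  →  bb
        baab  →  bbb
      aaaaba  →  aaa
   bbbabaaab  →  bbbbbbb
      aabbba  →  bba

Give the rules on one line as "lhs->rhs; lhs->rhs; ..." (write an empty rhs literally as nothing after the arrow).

aab->; ab->; aba->bb; baa->bb

  | abba => ba
  | aababaab => abaab => bbab => bb
  | baab => bbb
  | aaaaba => aaa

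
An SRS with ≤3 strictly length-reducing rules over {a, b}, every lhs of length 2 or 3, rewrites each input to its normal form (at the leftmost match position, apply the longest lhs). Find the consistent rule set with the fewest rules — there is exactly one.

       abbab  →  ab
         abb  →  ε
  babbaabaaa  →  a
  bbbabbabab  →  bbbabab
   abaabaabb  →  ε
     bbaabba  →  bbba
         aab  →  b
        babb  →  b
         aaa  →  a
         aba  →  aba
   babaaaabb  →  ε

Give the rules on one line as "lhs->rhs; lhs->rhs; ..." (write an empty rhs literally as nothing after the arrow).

aa->; abb->; baa->

  | abbab => ab
  | abb => ε
  | babbaabaaa => baabaaa => baaa => a
  | bbbabbabab => bbbabab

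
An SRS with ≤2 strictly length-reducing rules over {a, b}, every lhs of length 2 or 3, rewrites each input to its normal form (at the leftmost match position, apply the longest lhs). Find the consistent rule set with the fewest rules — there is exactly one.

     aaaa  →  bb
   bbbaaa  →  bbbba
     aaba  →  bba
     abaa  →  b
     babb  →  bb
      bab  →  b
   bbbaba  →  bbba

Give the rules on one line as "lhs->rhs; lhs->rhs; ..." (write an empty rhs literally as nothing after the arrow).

  | aaaa => baa => bb
  | bbbaaa => bbbba
  | aaba => bba
  | abaa => aa => b

aa->b; ab->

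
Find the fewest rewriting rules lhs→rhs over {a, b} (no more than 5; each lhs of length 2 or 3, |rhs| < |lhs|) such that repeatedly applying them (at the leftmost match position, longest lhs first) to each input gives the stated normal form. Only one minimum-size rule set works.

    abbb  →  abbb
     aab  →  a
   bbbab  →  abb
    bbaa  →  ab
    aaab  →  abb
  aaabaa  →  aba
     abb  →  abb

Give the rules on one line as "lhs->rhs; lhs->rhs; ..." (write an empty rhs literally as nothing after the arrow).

aaa->ab; aab->a; baa->ab; bba->aa

  | abbb
  | aab => a
  | bbbab => baab => abb
  | bbaa => aaa => ab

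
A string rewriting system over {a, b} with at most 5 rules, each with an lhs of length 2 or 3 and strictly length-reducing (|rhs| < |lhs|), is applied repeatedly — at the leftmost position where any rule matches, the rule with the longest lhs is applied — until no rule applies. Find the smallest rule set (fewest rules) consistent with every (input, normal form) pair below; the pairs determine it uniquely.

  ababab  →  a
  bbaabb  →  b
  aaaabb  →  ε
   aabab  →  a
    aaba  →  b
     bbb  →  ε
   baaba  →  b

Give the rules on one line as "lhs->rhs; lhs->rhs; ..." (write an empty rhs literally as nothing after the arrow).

  | ababab => aabab => bbab => aab => bb => a
  | bbaabb => aaabb => babb => abb => aa => b
  | aaaabb => baabb => aabb => bbb => ε
  | aabab => bbab => aab => bb => a

aa->b; ba->a; bb->a; bbb->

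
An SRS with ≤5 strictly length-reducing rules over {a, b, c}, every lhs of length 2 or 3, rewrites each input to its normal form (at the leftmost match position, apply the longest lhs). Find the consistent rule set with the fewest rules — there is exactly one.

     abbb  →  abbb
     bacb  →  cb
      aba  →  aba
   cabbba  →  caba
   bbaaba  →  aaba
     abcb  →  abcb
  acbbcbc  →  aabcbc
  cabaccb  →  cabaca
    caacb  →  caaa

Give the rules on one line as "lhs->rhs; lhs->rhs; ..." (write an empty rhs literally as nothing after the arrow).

acb->aa; baa->cb; bba->a; ccb->ca

  | abbb
  | bacb => baa => cb
  | aba
  | cabbba => caba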